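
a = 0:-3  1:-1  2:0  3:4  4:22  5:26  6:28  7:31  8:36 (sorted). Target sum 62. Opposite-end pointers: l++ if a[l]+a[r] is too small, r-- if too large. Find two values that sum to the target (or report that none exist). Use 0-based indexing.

(26, 36)

l=0 r=8: -3+36=33 <62, l++
l=1 r=8: -1+36=35 <62, l++
l=2 r=8: 0+36=36 <62, l++
l=3 r=8: 4+36=40 <62, l++
l=4 r=8: 22+36=58 <62, l++
l=5 r=8: 26+36=62, found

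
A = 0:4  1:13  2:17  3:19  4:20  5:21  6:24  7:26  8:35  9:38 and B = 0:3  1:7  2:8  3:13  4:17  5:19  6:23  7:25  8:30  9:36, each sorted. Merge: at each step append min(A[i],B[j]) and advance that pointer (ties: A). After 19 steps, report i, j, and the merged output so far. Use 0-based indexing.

i=0 j=0: A[i]=4>B[j]=3 take 3, j++
i=0 j=1: A[i]=4<=B[j]=7 take 4, i++
i=1 j=1: A[i]=13>B[j]=7 take 7, j++
i=1 j=2: A[i]=13>B[j]=8 take 8, j++
i=1 j=3: A[i]=13<=B[j]=13 take 13, i++
i=2 j=3: A[i]=17>B[j]=13 take 13, j++
i=2 j=4: A[i]=17<=B[j]=17 take 17, i++
i=3 j=4: A[i]=19>B[j]=17 take 17, j++
i=3 j=5: A[i]=19<=B[j]=19 take 19, i++
i=4 j=5: A[i]=20>B[j]=19 take 19, j++
i=4 j=6: A[i]=20<=B[j]=23 take 20, i++
i=5 j=6: A[i]=21<=B[j]=23 take 21, i++
i=6 j=6: A[i]=24>B[j]=23 take 23, j++
i=6 j=7: A[i]=24<=B[j]=25 take 24, i++
i=7 j=7: A[i]=26>B[j]=25 take 25, j++
i=7 j=8: A[i]=26<=B[j]=30 take 26, i++
i=8 j=8: A[i]=35>B[j]=30 take 30, j++
i=8 j=9: A[i]=35<=B[j]=36 take 35, i++
i=9 j=9: A[i]=38>B[j]=36 take 36, j++

i=9, j=10, merged so far=[3, 4, 7, 8, 13, 13, 17, 17, 19, 19, 20, 21, 23, 24, 25, 26, 30, 35, 36]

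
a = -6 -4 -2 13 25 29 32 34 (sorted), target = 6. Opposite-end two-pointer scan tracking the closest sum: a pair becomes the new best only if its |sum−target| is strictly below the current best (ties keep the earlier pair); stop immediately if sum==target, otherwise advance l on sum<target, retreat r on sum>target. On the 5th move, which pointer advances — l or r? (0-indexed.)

r

l=0 r=7: -6+34=28 d=22 *, r--
l=0 r=6: -6+32=26 d=20 *, r--
l=0 r=5: -6+29=23 d=17 *, r--
l=0 r=4: -6+25=19 d=13 *, r--
l=0 r=3: -6+13=7 d=1 *, r--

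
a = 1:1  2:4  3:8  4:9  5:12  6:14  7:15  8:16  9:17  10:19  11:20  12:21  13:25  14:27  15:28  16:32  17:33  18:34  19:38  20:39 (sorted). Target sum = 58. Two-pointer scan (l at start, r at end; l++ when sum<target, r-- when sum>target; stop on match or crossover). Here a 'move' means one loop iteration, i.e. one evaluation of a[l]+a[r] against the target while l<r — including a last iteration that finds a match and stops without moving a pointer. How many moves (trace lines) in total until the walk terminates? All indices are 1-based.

10 moves

l=1 r=20: 1+39=40 <58, l++
l=2 r=20: 4+39=43 <58, l++
l=3 r=20: 8+39=47 <58, l++
l=4 r=20: 9+39=48 <58, l++
l=5 r=20: 12+39=51 <58, l++
l=6 r=20: 14+39=53 <58, l++
l=7 r=20: 15+39=54 <58, l++
l=8 r=20: 16+39=55 <58, l++
l=9 r=20: 17+39=56 <58, l++
l=10 r=20: 19+39=58, found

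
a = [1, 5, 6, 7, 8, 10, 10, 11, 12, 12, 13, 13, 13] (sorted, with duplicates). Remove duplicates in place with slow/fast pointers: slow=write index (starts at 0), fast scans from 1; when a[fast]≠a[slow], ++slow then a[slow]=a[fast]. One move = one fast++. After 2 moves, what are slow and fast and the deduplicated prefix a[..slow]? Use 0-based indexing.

slow=2, fast=3, prefix=[1, 5, 6]

slow=0 fast=1: a[fast]=5≠a[slow]=1 write a[1]=5, slow++,fast++
slow=1 fast=2: a[fast]=6≠a[slow]=5 write a[2]=6, slow++,fast++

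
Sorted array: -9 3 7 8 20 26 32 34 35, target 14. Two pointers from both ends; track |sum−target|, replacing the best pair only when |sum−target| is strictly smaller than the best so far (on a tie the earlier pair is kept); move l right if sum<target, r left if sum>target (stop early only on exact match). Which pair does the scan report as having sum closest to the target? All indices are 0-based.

[0,8] -9+35=26 d=12 * → r--
[0,7] -9+34=25 d=11 * → r--
[0,6] -9+32=23 d=9 * → r--
[0,5] -9+26=17 d=3 * → r--
[0,4] -9+20=11 d=3 → l++
[1,4] 3+20=23 d=9 → r--
[1,3] 3+8=11 d=3 → l++
[2,3] 7+8=15 d=1 * → r--

pair (7, 8) with sum 15 (|Δ|=1)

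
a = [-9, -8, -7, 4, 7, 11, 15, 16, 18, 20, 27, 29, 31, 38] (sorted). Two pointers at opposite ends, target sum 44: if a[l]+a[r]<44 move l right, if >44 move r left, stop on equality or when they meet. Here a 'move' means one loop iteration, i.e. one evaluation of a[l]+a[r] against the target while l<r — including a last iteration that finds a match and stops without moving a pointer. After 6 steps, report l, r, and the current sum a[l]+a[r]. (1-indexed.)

l=6, r=13, sum=42

[1,14] -9+38=29 <44 → l++
[2,14] -8+38=30 <44 → l++
[3,14] -7+38=31 <44 → l++
[4,14] 4+38=42 <44 → l++
[5,14] 7+38=45 >44 → r--
[5,13] 7+31=38 <44 → l++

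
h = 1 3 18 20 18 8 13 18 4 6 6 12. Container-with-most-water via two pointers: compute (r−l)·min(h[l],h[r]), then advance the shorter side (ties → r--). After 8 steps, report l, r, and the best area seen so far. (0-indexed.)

l=2, r=5, best area=108

[0,11] min(1,12)*11=11 best=11 * → l++
[1,11] min(3,12)*10=30 best=30 * → l++
[2,11] min(18,12)*9=108 best=108 * → r--
[2,10] min(18,6)*8=48 best=108 → r--
[2,9] min(18,6)*7=42 best=108 → r--
[2,8] min(18,4)*6=24 best=108 → r--
[2,7] min(18,18)*5=90 best=108 → r--
[2,6] min(18,13)*4=52 best=108 → r--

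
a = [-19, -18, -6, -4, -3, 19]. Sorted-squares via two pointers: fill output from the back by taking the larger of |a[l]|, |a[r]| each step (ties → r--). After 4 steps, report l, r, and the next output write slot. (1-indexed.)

l=1 r=6: |-19|<=|19| out[6]=361, r--
l=1 r=5: |-19|>|-3| out[5]=361, l++
l=2 r=5: |-18|>|-3| out[4]=324, l++
l=3 r=5: |-6|>|-3| out[3]=36, l++

l=4, r=5, next write slot=2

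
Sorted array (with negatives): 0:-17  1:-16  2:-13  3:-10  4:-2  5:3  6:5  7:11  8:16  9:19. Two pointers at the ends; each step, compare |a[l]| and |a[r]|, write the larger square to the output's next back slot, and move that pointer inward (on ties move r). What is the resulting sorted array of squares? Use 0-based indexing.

[4, 9, 25, 100, 121, 169, 256, 256, 289, 361]

[0,9] |-17|<=|19| out[9]=361 → r--
[0,8] |-17|>|16| out[8]=289 → l++
[1,8] |-16|<=|16| out[7]=256 → r--
[1,7] |-16|>|11| out[6]=256 → l++
[2,7] |-13|>|11| out[5]=169 → l++
[3,7] |-10|<=|11| out[4]=121 → r--
[3,6] |-10|>|5| out[3]=100 → l++
[4,6] |-2|<=|5| out[2]=25 → r--
[4,5] |-2|<=|3| out[1]=9 → r--
[4,4] |-2|<=|-2| out[0]=4 → r--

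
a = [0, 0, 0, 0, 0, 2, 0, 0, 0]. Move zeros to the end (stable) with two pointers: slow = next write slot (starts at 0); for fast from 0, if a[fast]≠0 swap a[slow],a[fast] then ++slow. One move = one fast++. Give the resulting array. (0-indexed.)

[2, 0, 0, 0, 0, 0, 0, 0, 0]

slow=0 fast=0: a[fast]=0, fast++
slow=0 fast=1: a[fast]=0, fast++
slow=0 fast=2: a[fast]=0, fast++
slow=0 fast=3: a[fast]=0, fast++
slow=0 fast=4: a[fast]=0, fast++
slow=0 fast=5: a[fast]=2≠0 swap→a[0]=2, slow++,fast++
slow=1 fast=6: a[fast]=0, fast++
slow=1 fast=7: a[fast]=0, fast++
slow=1 fast=8: a[fast]=0, fast++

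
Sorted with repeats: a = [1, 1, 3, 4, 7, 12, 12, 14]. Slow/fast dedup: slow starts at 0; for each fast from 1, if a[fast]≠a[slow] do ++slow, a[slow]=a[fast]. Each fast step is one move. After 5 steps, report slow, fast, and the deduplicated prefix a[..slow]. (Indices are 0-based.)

slow=4, fast=6, prefix=[1, 3, 4, 7, 12]

(s=0,f=1) a[fast]=1=a[slow] dup → fast++
(s=0,f=2) a[fast]=3≠a[slow]=1 write a[1]=3 → slow++,fast++
(s=1,f=3) a[fast]=4≠a[slow]=3 write a[2]=4 → slow++,fast++
(s=2,f=4) a[fast]=7≠a[slow]=4 write a[3]=7 → slow++,fast++
(s=3,f=5) a[fast]=12≠a[slow]=7 write a[4]=12 → slow++,fast++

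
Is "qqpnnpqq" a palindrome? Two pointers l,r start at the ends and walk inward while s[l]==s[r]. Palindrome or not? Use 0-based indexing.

palindrome

[0,7] 'q'=='q' → l++,r--
[1,6] 'q'=='q' → l++,r--
[2,5] 'p'=='p' → l++,r--
[3,4] 'n'=='n' → l++,r--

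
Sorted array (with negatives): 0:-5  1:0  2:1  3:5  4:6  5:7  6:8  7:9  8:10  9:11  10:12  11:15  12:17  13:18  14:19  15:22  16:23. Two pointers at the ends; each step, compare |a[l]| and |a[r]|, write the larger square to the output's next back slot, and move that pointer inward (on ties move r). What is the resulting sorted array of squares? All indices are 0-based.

l=0 r=16: |-5|<=|23| out[16]=529, r--
l=0 r=15: |-5|<=|22| out[15]=484, r--
l=0 r=14: |-5|<=|19| out[14]=361, r--
l=0 r=13: |-5|<=|18| out[13]=324, r--
l=0 r=12: |-5|<=|17| out[12]=289, r--
l=0 r=11: |-5|<=|15| out[11]=225, r--
l=0 r=10: |-5|<=|12| out[10]=144, r--
l=0 r=9: |-5|<=|11| out[9]=121, r--
l=0 r=8: |-5|<=|10| out[8]=100, r--
l=0 r=7: |-5|<=|9| out[7]=81, r--
l=0 r=6: |-5|<=|8| out[6]=64, r--
l=0 r=5: |-5|<=|7| out[5]=49, r--
l=0 r=4: |-5|<=|6| out[4]=36, r--
l=0 r=3: |-5|<=|5| out[3]=25, r--
l=0 r=2: |-5|>|1| out[2]=25, l++
l=1 r=2: |0|<=|1| out[1]=1, r--
l=1 r=1: |0|<=|0| out[0]=0, r--

[0, 1, 25, 25, 36, 49, 64, 81, 100, 121, 144, 225, 289, 324, 361, 484, 529]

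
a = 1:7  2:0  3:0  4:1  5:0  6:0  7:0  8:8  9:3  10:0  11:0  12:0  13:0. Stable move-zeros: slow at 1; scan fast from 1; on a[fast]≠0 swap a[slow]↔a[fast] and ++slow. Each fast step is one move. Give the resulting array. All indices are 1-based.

[7, 1, 8, 3, 0, 0, 0, 0, 0, 0, 0, 0, 0]

(s=1,f=1) a[fast]=7≠0 swap→a[1]=7 → slow++,fast++
(s=2,f=2) a[fast]=0 → fast++
(s=2,f=3) a[fast]=0 → fast++
(s=2,f=4) a[fast]=1≠0 swap→a[2]=1 → slow++,fast++
(s=3,f=5) a[fast]=0 → fast++
(s=3,f=6) a[fast]=0 → fast++
(s=3,f=7) a[fast]=0 → fast++
(s=3,f=8) a[fast]=8≠0 swap→a[3]=8 → slow++,fast++
(s=4,f=9) a[fast]=3≠0 swap→a[4]=3 → slow++,fast++
(s=5,f=10) a[fast]=0 → fast++
(s=5,f=11) a[fast]=0 → fast++
(s=5,f=12) a[fast]=0 → fast++
(s=5,f=13) a[fast]=0 → fast++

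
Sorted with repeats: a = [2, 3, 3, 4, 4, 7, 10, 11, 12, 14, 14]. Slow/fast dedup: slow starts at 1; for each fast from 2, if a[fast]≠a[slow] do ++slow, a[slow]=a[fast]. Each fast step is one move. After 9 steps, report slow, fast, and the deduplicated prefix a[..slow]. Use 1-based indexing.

slow=8, fast=11, prefix=[2, 3, 4, 7, 10, 11, 12, 14]

(s=1,f=2) a[fast]=3≠a[slow]=2 write a[2]=3 → slow++,fast++
(s=2,f=3) a[fast]=3=a[slow] dup → fast++
(s=2,f=4) a[fast]=4≠a[slow]=3 write a[3]=4 → slow++,fast++
(s=3,f=5) a[fast]=4=a[slow] dup → fast++
(s=3,f=6) a[fast]=7≠a[slow]=4 write a[4]=7 → slow++,fast++
(s=4,f=7) a[fast]=10≠a[slow]=7 write a[5]=10 → slow++,fast++
(s=5,f=8) a[fast]=11≠a[slow]=10 write a[6]=11 → slow++,fast++
(s=6,f=9) a[fast]=12≠a[slow]=11 write a[7]=12 → slow++,fast++
(s=7,f=10) a[fast]=14≠a[slow]=12 write a[8]=14 → slow++,fast++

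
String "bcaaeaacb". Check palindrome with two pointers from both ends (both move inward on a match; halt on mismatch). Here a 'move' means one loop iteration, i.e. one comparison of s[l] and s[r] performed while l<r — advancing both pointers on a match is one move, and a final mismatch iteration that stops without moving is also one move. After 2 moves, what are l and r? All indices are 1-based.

l=3, r=7

[1,9] 'b'=='b' → l++,r--
[2,8] 'c'=='c' → l++,r--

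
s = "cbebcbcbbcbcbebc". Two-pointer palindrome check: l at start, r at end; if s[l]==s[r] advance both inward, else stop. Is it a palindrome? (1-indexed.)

palindrome

l=1 r=16: 'c'=='c', l++,r--
l=2 r=15: 'b'=='b', l++,r--
l=3 r=14: 'e'=='e', l++,r--
l=4 r=13: 'b'=='b', l++,r--
l=5 r=12: 'c'=='c', l++,r--
l=6 r=11: 'b'=='b', l++,r--
l=7 r=10: 'c'=='c', l++,r--
l=8 r=9: 'b'=='b', l++,r--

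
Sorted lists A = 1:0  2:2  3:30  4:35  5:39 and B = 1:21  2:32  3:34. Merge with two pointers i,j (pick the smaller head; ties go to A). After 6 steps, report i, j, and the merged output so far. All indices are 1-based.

i=1 j=1: A[i]=0<=B[j]=21 take 0, i++
i=2 j=1: A[i]=2<=B[j]=21 take 2, i++
i=3 j=1: A[i]=30>B[j]=21 take 21, j++
i=3 j=2: A[i]=30<=B[j]=32 take 30, i++
i=4 j=2: A[i]=35>B[j]=32 take 32, j++
i=4 j=3: A[i]=35>B[j]=34 take 34, j++

i=4, j=4, merged so far=[0, 2, 21, 30, 32, 34]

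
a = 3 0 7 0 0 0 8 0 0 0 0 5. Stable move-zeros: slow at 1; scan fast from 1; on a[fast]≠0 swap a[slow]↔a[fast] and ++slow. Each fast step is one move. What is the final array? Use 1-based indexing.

[3, 7, 8, 5, 0, 0, 0, 0, 0, 0, 0, 0]

(s=1,f=1) a[fast]=3≠0 swap→a[1]=3 → slow++,fast++
(s=2,f=2) a[fast]=0 → fast++
(s=2,f=3) a[fast]=7≠0 swap→a[2]=7 → slow++,fast++
(s=3,f=4) a[fast]=0 → fast++
(s=3,f=5) a[fast]=0 → fast++
(s=3,f=6) a[fast]=0 → fast++
(s=3,f=7) a[fast]=8≠0 swap→a[3]=8 → slow++,fast++
(s=4,f=8) a[fast]=0 → fast++
(s=4,f=9) a[fast]=0 → fast++
(s=4,f=10) a[fast]=0 → fast++
(s=4,f=11) a[fast]=0 → fast++
(s=4,f=12) a[fast]=5≠0 swap→a[4]=5 → slow++,fast++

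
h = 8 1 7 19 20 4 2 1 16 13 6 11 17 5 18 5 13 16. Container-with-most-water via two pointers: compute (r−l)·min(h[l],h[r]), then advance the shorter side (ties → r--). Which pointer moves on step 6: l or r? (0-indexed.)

r

[0,17] min(8,16)*17=136 best=136 * → l++
[1,17] min(1,16)*16=16 best=136 → l++
[2,17] min(7,16)*15=105 best=136 → l++
[3,17] min(19,16)*14=224 best=224 * → r--
[3,16] min(19,13)*13=169 best=224 → r--
[3,15] min(19,5)*12=60 best=224 → r--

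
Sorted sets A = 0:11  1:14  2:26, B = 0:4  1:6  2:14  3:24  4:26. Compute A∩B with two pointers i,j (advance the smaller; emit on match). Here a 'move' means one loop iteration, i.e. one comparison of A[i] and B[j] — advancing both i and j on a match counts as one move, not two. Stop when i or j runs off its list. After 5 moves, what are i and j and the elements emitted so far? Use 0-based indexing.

[i=0,j=0] 11>4 → j++
[i=0,j=1] 11>6 → j++
[i=0,j=2] 11<14 → i++
[i=1,j=2] 14==14 emit → i++,j++
[i=2,j=3] 26>24 → j++

i=2, j=4, emitted=[14]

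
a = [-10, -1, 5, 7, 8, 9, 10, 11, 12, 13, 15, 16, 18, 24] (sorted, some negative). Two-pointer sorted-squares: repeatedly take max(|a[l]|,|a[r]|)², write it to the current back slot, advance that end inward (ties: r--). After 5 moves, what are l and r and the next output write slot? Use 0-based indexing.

l=0, r=8, next write slot=8

[0,13] |-10|<=|24| out[13]=576 → r--
[0,12] |-10|<=|18| out[12]=324 → r--
[0,11] |-10|<=|16| out[11]=256 → r--
[0,10] |-10|<=|15| out[10]=225 → r--
[0,9] |-10|<=|13| out[9]=169 → r--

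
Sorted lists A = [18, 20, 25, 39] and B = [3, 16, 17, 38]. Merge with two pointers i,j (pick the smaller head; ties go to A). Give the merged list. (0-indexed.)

i=0 j=0: A[i]=18>B[j]=3 take 3, j++
i=0 j=1: A[i]=18>B[j]=16 take 16, j++
i=0 j=2: A[i]=18>B[j]=17 take 17, j++
i=0 j=3: A[i]=18<=B[j]=38 take 18, i++
i=1 j=3: A[i]=20<=B[j]=38 take 20, i++
i=2 j=3: A[i]=25<=B[j]=38 take 25, i++
i=3 j=3: A[i]=39>B[j]=38 take 38, j++
i=3 j=4: B done, take A[i]=39, i++

[3, 16, 17, 18, 20, 25, 38, 39]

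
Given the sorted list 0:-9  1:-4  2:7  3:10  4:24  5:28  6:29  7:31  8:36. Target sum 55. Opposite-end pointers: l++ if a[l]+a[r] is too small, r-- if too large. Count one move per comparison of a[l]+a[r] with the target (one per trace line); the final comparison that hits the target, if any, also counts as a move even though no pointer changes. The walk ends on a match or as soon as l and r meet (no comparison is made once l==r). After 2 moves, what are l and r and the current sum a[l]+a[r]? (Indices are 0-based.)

[0,8] -9+36=27 <55 → l++
[1,8] -4+36=32 <55 → l++

l=2, r=8, sum=43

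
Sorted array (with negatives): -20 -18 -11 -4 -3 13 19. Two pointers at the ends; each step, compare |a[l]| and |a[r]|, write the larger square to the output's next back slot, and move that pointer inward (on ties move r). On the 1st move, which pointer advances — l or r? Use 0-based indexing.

l=0 r=6: |-20|>|19| out[6]=400, l++

l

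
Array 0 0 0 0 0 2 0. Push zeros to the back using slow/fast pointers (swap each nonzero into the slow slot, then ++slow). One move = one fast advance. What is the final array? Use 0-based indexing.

(s=0,f=0) a[fast]=0 → fast++
(s=0,f=1) a[fast]=0 → fast++
(s=0,f=2) a[fast]=0 → fast++
(s=0,f=3) a[fast]=0 → fast++
(s=0,f=4) a[fast]=0 → fast++
(s=0,f=5) a[fast]=2≠0 swap→a[0]=2 → slow++,fast++
(s=1,f=6) a[fast]=0 → fast++

[2, 0, 0, 0, 0, 0, 0]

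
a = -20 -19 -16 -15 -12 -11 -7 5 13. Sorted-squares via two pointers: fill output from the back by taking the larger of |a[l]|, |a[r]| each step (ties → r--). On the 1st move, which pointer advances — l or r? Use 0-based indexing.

l=0 r=8: |-20|>|13| out[8]=400, l++

l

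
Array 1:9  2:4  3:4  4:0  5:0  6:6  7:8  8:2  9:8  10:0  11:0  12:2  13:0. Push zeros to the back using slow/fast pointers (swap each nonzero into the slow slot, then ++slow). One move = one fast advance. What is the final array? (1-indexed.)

slow=1 fast=1: a[fast]=9≠0 swap→a[1]=9, slow++,fast++
slow=2 fast=2: a[fast]=4≠0 swap→a[2]=4, slow++,fast++
slow=3 fast=3: a[fast]=4≠0 swap→a[3]=4, slow++,fast++
slow=4 fast=4: a[fast]=0, fast++
slow=4 fast=5: a[fast]=0, fast++
slow=4 fast=6: a[fast]=6≠0 swap→a[4]=6, slow++,fast++
slow=5 fast=7: a[fast]=8≠0 swap→a[5]=8, slow++,fast++
slow=6 fast=8: a[fast]=2≠0 swap→a[6]=2, slow++,fast++
slow=7 fast=9: a[fast]=8≠0 swap→a[7]=8, slow++,fast++
slow=8 fast=10: a[fast]=0, fast++
slow=8 fast=11: a[fast]=0, fast++
slow=8 fast=12: a[fast]=2≠0 swap→a[8]=2, slow++,fast++
slow=9 fast=13: a[fast]=0, fast++

[9, 4, 4, 6, 8, 2, 8, 2, 0, 0, 0, 0, 0]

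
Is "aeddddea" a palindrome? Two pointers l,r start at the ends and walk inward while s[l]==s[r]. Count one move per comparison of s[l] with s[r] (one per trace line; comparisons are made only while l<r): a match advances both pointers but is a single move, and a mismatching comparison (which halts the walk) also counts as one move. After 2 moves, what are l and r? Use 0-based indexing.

[0,7] 'a'=='a' → l++,r--
[1,6] 'e'=='e' → l++,r--

l=2, r=5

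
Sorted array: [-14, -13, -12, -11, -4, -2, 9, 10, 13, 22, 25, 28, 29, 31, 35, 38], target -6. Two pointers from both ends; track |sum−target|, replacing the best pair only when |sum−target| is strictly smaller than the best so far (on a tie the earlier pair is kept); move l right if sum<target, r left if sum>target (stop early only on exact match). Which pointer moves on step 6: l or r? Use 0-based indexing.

l=0 r=15: -14+38=24 d=30 *, r--
l=0 r=14: -14+35=21 d=27 *, r--
l=0 r=13: -14+31=17 d=23 *, r--
l=0 r=12: -14+29=15 d=21 *, r--
l=0 r=11: -14+28=14 d=20 *, r--
l=0 r=10: -14+25=11 d=17 *, r--

r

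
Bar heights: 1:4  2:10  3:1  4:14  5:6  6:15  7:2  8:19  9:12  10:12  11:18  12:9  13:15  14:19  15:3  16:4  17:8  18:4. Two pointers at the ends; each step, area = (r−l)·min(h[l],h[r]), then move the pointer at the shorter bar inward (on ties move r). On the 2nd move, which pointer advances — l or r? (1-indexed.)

l

[1,18] min(4,4)*17=68 best=68 * → r--
[1,17] min(4,8)*16=64 best=68 → l++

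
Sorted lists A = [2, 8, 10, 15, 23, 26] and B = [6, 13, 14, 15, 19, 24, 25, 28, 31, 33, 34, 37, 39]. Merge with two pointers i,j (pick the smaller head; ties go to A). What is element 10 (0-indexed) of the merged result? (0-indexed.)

merged[10] = 24

i=0 j=0: A[i]=2<=B[j]=6 take 2, i++
i=1 j=0: A[i]=8>B[j]=6 take 6, j++
i=1 j=1: A[i]=8<=B[j]=13 take 8, i++
i=2 j=1: A[i]=10<=B[j]=13 take 10, i++
i=3 j=1: A[i]=15>B[j]=13 take 13, j++
i=3 j=2: A[i]=15>B[j]=14 take 14, j++
i=3 j=3: A[i]=15<=B[j]=15 take 15, i++
i=4 j=3: A[i]=23>B[j]=15 take 15, j++
i=4 j=4: A[i]=23>B[j]=19 take 19, j++
i=4 j=5: A[i]=23<=B[j]=24 take 23, i++
i=5 j=5: A[i]=26>B[j]=24 take 24, j++
i=5 j=6: A[i]=26>B[j]=25 take 25, j++
i=5 j=7: A[i]=26<=B[j]=28 take 26, i++
i=6 j=7: A done, take B[j]=28, j++
i=6 j=8: A done, take B[j]=31, j++
i=6 j=9: A done, take B[j]=33, j++
i=6 j=10: A done, take B[j]=34, j++
i=6 j=11: A done, take B[j]=37, j++
i=6 j=12: A done, take B[j]=39, j++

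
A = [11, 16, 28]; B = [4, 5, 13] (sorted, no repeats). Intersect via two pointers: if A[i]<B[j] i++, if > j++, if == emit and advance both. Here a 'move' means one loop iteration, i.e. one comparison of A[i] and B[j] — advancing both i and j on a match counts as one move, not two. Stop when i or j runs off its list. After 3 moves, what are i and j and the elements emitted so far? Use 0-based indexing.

i=1, j=2, emitted=[]

i=0 j=0: 11>4, j++
i=0 j=1: 11>5, j++
i=0 j=2: 11<13, i++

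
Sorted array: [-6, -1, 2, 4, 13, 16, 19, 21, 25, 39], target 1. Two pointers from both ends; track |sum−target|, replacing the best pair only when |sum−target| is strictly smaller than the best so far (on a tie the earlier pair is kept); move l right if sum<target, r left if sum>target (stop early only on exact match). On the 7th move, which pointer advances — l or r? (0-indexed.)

[0,9] -6+39=33 d=32 * → r--
[0,8] -6+25=19 d=18 * → r--
[0,7] -6+21=15 d=14 * → r--
[0,6] -6+19=13 d=12 * → r--
[0,5] -6+16=10 d=9 * → r--
[0,4] -6+13=7 d=6 * → r--
[0,3] -6+4=-2 d=3 * → l++

l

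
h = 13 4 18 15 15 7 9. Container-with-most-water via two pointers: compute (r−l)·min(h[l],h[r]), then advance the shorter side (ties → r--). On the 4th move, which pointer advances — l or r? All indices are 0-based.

l

[0,6] min(13,9)*6=54 best=54 * → r--
[0,5] min(13,7)*5=35 best=54 → r--
[0,4] min(13,15)*4=52 best=54 → l++
[1,4] min(4,15)*3=12 best=54 → l++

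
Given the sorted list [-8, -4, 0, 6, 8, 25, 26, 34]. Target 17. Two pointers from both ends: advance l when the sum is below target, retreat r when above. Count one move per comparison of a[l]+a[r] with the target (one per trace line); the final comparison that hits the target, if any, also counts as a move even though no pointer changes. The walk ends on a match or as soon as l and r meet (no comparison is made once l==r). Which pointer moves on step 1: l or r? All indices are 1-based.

[1,8] -8+34=26 >17 → r--

r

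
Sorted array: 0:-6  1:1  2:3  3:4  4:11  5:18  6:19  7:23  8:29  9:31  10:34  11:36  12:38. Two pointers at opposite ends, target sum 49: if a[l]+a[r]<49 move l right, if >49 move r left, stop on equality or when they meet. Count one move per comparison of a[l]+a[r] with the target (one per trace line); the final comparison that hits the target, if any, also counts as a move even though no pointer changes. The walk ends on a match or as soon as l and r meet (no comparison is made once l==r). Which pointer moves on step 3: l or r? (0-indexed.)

[0,12] -6+38=32 <49 → l++
[1,12] 1+38=39 <49 → l++
[2,12] 3+38=41 <49 → l++

l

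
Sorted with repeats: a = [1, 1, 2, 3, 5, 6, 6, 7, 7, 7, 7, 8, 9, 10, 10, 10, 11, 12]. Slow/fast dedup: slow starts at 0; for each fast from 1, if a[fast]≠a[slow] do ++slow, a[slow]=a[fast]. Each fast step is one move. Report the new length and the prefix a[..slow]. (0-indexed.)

(s=0,f=1) a[fast]=1=a[slow] dup → fast++
(s=0,f=2) a[fast]=2≠a[slow]=1 write a[1]=2 → slow++,fast++
(s=1,f=3) a[fast]=3≠a[slow]=2 write a[2]=3 → slow++,fast++
(s=2,f=4) a[fast]=5≠a[slow]=3 write a[3]=5 → slow++,fast++
(s=3,f=5) a[fast]=6≠a[slow]=5 write a[4]=6 → slow++,fast++
(s=4,f=6) a[fast]=6=a[slow] dup → fast++
(s=4,f=7) a[fast]=7≠a[slow]=6 write a[5]=7 → slow++,fast++
(s=5,f=8) a[fast]=7=a[slow] dup → fast++
(s=5,f=9) a[fast]=7=a[slow] dup → fast++
(s=5,f=10) a[fast]=7=a[slow] dup → fast++
(s=5,f=11) a[fast]=8≠a[slow]=7 write a[6]=8 → slow++,fast++
(s=6,f=12) a[fast]=9≠a[slow]=8 write a[7]=9 → slow++,fast++
(s=7,f=13) a[fast]=10≠a[slow]=9 write a[8]=10 → slow++,fast++
(s=8,f=14) a[fast]=10=a[slow] dup → fast++
(s=8,f=15) a[fast]=10=a[slow] dup → fast++
(s=8,f=16) a[fast]=11≠a[slow]=10 write a[9]=11 → slow++,fast++
(s=9,f=17) a[fast]=12≠a[slow]=11 write a[10]=12 → slow++,fast++

length 11; prefix = [1, 2, 3, 5, 6, 7, 8, 9, 10, 11, 12]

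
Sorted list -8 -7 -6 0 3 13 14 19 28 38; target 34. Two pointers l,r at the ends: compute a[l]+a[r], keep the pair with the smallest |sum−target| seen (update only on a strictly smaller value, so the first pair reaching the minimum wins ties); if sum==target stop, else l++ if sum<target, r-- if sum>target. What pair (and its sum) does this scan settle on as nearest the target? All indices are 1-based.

[1,10] -8+38=30 d=4 * → l++
[2,10] -7+38=31 d=3 * → l++
[3,10] -6+38=32 d=2 * → l++
[4,10] 0+38=38 d=4 → r--
[4,9] 0+28=28 d=6 → l++
[5,9] 3+28=31 d=3 → l++
[6,9] 13+28=41 d=7 → r--
[6,8] 13+19=32 d=2 → l++
[7,8] 14+19=33 d=1 * → l++

pair (14, 19) with sum 33 (|Δ|=1)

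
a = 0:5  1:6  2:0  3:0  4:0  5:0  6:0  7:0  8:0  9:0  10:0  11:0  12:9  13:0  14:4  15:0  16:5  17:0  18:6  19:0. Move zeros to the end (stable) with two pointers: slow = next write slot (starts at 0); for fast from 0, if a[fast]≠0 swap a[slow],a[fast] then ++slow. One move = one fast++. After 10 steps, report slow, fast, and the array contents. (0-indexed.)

slow=0 fast=0: a[fast]=5≠0 swap→a[0]=5, slow++,fast++
slow=1 fast=1: a[fast]=6≠0 swap→a[1]=6, slow++,fast++
slow=2 fast=2: a[fast]=0, fast++
slow=2 fast=3: a[fast]=0, fast++
slow=2 fast=4: a[fast]=0, fast++
slow=2 fast=5: a[fast]=0, fast++
slow=2 fast=6: a[fast]=0, fast++
slow=2 fast=7: a[fast]=0, fast++
slow=2 fast=8: a[fast]=0, fast++
slow=2 fast=9: a[fast]=0, fast++

slow=2, fast=10, a=[5, 6, 0, 0, 0, 0, 0, 0, 0, 0, 0, 0, 9, 0, 4, 0, 5, 0, 6, 0]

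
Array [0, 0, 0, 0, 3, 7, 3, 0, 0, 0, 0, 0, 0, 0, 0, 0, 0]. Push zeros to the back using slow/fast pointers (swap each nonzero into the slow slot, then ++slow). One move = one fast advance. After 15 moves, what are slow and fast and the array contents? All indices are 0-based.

(s=0,f=0) a[fast]=0 → fast++
(s=0,f=1) a[fast]=0 → fast++
(s=0,f=2) a[fast]=0 → fast++
(s=0,f=3) a[fast]=0 → fast++
(s=0,f=4) a[fast]=3≠0 swap→a[0]=3 → slow++,fast++
(s=1,f=5) a[fast]=7≠0 swap→a[1]=7 → slow++,fast++
(s=2,f=6) a[fast]=3≠0 swap→a[2]=3 → slow++,fast++
(s=3,f=7) a[fast]=0 → fast++
(s=3,f=8) a[fast]=0 → fast++
(s=3,f=9) a[fast]=0 → fast++
(s=3,f=10) a[fast]=0 → fast++
(s=3,f=11) a[fast]=0 → fast++
(s=3,f=12) a[fast]=0 → fast++
(s=3,f=13) a[fast]=0 → fast++
(s=3,f=14) a[fast]=0 → fast++

slow=3, fast=15, a=[3, 7, 3, 0, 0, 0, 0, 0, 0, 0, 0, 0, 0, 0, 0, 0, 0]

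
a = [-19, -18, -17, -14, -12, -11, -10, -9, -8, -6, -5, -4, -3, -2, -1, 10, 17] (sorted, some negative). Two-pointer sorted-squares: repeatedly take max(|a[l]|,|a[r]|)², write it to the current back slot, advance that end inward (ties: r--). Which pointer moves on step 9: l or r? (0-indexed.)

l=0 r=16: |-19|>|17| out[16]=361, l++
l=1 r=16: |-18|>|17| out[15]=324, l++
l=2 r=16: |-17|<=|17| out[14]=289, r--
l=2 r=15: |-17|>|10| out[13]=289, l++
l=3 r=15: |-14|>|10| out[12]=196, l++
l=4 r=15: |-12|>|10| out[11]=144, l++
l=5 r=15: |-11|>|10| out[10]=121, l++
l=6 r=15: |-10|<=|10| out[9]=100, r--
l=6 r=14: |-10|>|-1| out[8]=100, l++

l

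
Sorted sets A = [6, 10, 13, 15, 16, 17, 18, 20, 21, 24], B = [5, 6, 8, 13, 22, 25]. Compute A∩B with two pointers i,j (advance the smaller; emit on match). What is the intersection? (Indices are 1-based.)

[i=1,j=1] 6>5 → j++
[i=1,j=2] 6==6 emit → i++,j++
[i=2,j=3] 10>8 → j++
[i=2,j=4] 10<13 → i++
[i=3,j=4] 13==13 emit → i++,j++
[i=4,j=5] 15<22 → i++
[i=5,j=5] 16<22 → i++
[i=6,j=5] 17<22 → i++
[i=7,j=5] 18<22 → i++
[i=8,j=5] 20<22 → i++
[i=9,j=5] 21<22 → i++
[i=10,j=5] 24>22 → j++
[i=10,j=6] 24<25 → i++

intersection = [6, 13]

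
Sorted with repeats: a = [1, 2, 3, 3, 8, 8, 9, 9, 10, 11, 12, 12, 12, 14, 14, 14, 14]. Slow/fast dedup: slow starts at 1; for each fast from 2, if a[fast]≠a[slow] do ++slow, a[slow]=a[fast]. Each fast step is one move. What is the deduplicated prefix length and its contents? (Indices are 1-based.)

slow=1 fast=2: a[fast]=2≠a[slow]=1 write a[2]=2, slow++,fast++
slow=2 fast=3: a[fast]=3≠a[slow]=2 write a[3]=3, slow++,fast++
slow=3 fast=4: a[fast]=3=a[slow] dup, fast++
slow=3 fast=5: a[fast]=8≠a[slow]=3 write a[4]=8, slow++,fast++
slow=4 fast=6: a[fast]=8=a[slow] dup, fast++
slow=4 fast=7: a[fast]=9≠a[slow]=8 write a[5]=9, slow++,fast++
slow=5 fast=8: a[fast]=9=a[slow] dup, fast++
slow=5 fast=9: a[fast]=10≠a[slow]=9 write a[6]=10, slow++,fast++
slow=6 fast=10: a[fast]=11≠a[slow]=10 write a[7]=11, slow++,fast++
slow=7 fast=11: a[fast]=12≠a[slow]=11 write a[8]=12, slow++,fast++
slow=8 fast=12: a[fast]=12=a[slow] dup, fast++
slow=8 fast=13: a[fast]=12=a[slow] dup, fast++
slow=8 fast=14: a[fast]=14≠a[slow]=12 write a[9]=14, slow++,fast++
slow=9 fast=15: a[fast]=14=a[slow] dup, fast++
slow=9 fast=16: a[fast]=14=a[slow] dup, fast++
slow=9 fast=17: a[fast]=14=a[slow] dup, fast++

length 9; prefix = [1, 2, 3, 8, 9, 10, 11, 12, 14]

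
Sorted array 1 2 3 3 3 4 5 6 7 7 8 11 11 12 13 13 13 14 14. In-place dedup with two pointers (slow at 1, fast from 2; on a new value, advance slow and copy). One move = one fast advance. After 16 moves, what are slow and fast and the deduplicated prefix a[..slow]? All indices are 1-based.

slow=11, fast=18, prefix=[1, 2, 3, 4, 5, 6, 7, 8, 11, 12, 13]

slow=1 fast=2: a[fast]=2≠a[slow]=1 write a[2]=2, slow++,fast++
slow=2 fast=3: a[fast]=3≠a[slow]=2 write a[3]=3, slow++,fast++
slow=3 fast=4: a[fast]=3=a[slow] dup, fast++
slow=3 fast=5: a[fast]=3=a[slow] dup, fast++
slow=3 fast=6: a[fast]=4≠a[slow]=3 write a[4]=4, slow++,fast++
slow=4 fast=7: a[fast]=5≠a[slow]=4 write a[5]=5, slow++,fast++
slow=5 fast=8: a[fast]=6≠a[slow]=5 write a[6]=6, slow++,fast++
slow=6 fast=9: a[fast]=7≠a[slow]=6 write a[7]=7, slow++,fast++
slow=7 fast=10: a[fast]=7=a[slow] dup, fast++
slow=7 fast=11: a[fast]=8≠a[slow]=7 write a[8]=8, slow++,fast++
slow=8 fast=12: a[fast]=11≠a[slow]=8 write a[9]=11, slow++,fast++
slow=9 fast=13: a[fast]=11=a[slow] dup, fast++
slow=9 fast=14: a[fast]=12≠a[slow]=11 write a[10]=12, slow++,fast++
slow=10 fast=15: a[fast]=13≠a[slow]=12 write a[11]=13, slow++,fast++
slow=11 fast=16: a[fast]=13=a[slow] dup, fast++
slow=11 fast=17: a[fast]=13=a[slow] dup, fast++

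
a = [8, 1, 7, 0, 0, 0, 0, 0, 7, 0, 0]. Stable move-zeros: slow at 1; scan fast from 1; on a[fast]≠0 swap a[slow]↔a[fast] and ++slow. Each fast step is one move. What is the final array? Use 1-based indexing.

[8, 1, 7, 7, 0, 0, 0, 0, 0, 0, 0]

(s=1,f=1) a[fast]=8≠0 swap→a[1]=8 → slow++,fast++
(s=2,f=2) a[fast]=1≠0 swap→a[2]=1 → slow++,fast++
(s=3,f=3) a[fast]=7≠0 swap→a[3]=7 → slow++,fast++
(s=4,f=4) a[fast]=0 → fast++
(s=4,f=5) a[fast]=0 → fast++
(s=4,f=6) a[fast]=0 → fast++
(s=4,f=7) a[fast]=0 → fast++
(s=4,f=8) a[fast]=0 → fast++
(s=4,f=9) a[fast]=7≠0 swap→a[4]=7 → slow++,fast++
(s=5,f=10) a[fast]=0 → fast++
(s=5,f=11) a[fast]=0 → fast++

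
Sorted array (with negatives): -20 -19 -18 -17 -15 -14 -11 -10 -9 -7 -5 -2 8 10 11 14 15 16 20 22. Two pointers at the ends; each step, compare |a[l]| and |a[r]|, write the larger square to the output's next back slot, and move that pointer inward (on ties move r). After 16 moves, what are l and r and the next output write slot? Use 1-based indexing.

l=10, r=13, next write slot=4

l=1 r=20: |-20|<=|22| out[20]=484, r--
l=1 r=19: |-20|<=|20| out[19]=400, r--
l=1 r=18: |-20|>|16| out[18]=400, l++
l=2 r=18: |-19|>|16| out[17]=361, l++
l=3 r=18: |-18|>|16| out[16]=324, l++
l=4 r=18: |-17|>|16| out[15]=289, l++
l=5 r=18: |-15|<=|16| out[14]=256, r--
l=5 r=17: |-15|<=|15| out[13]=225, r--
l=5 r=16: |-15|>|14| out[12]=225, l++
l=6 r=16: |-14|<=|14| out[11]=196, r--
l=6 r=15: |-14|>|11| out[10]=196, l++
l=7 r=15: |-11|<=|11| out[9]=121, r--
l=7 r=14: |-11|>|10| out[8]=121, l++
l=8 r=14: |-10|<=|10| out[7]=100, r--
l=8 r=13: |-10|>|8| out[6]=100, l++
l=9 r=13: |-9|>|8| out[5]=81, l++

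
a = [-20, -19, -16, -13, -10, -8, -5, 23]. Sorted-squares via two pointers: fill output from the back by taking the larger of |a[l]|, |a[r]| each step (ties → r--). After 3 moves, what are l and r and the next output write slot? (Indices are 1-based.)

l=1 r=8: |-20|<=|23| out[8]=529, r--
l=1 r=7: |-20|>|-5| out[7]=400, l++
l=2 r=7: |-19|>|-5| out[6]=361, l++

l=3, r=7, next write slot=5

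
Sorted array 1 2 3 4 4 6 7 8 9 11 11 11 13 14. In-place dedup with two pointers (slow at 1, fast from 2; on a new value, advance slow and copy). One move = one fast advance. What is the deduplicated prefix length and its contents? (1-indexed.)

(s=1,f=2) a[fast]=2≠a[slow]=1 write a[2]=2 → slow++,fast++
(s=2,f=3) a[fast]=3≠a[slow]=2 write a[3]=3 → slow++,fast++
(s=3,f=4) a[fast]=4≠a[slow]=3 write a[4]=4 → slow++,fast++
(s=4,f=5) a[fast]=4=a[slow] dup → fast++
(s=4,f=6) a[fast]=6≠a[slow]=4 write a[5]=6 → slow++,fast++
(s=5,f=7) a[fast]=7≠a[slow]=6 write a[6]=7 → slow++,fast++
(s=6,f=8) a[fast]=8≠a[slow]=7 write a[7]=8 → slow++,fast++
(s=7,f=9) a[fast]=9≠a[slow]=8 write a[8]=9 → slow++,fast++
(s=8,f=10) a[fast]=11≠a[slow]=9 write a[9]=11 → slow++,fast++
(s=9,f=11) a[fast]=11=a[slow] dup → fast++
(s=9,f=12) a[fast]=11=a[slow] dup → fast++
(s=9,f=13) a[fast]=13≠a[slow]=11 write a[10]=13 → slow++,fast++
(s=10,f=14) a[fast]=14≠a[slow]=13 write a[11]=14 → slow++,fast++

length 11; prefix = [1, 2, 3, 4, 6, 7, 8, 9, 11, 13, 14]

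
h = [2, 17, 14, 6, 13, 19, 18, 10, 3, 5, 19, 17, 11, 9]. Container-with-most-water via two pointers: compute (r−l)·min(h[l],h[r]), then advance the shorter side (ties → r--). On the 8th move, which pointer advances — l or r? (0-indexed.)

l

l=0 r=13: min(2,9)*13=26 best=26 *, l++
l=1 r=13: min(17,9)*12=108 best=108 *, r--
l=1 r=12: min(17,11)*11=121 best=121 *, r--
l=1 r=11: min(17,17)*10=170 best=170 *, r--
l=1 r=10: min(17,19)*9=153 best=170, l++
l=2 r=10: min(14,19)*8=112 best=170, l++
l=3 r=10: min(6,19)*7=42 best=170, l++
l=4 r=10: min(13,19)*6=78 best=170, l++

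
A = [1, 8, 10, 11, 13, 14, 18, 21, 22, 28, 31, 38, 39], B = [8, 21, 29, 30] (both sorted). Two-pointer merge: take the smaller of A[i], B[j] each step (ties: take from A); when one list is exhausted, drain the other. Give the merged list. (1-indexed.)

[1, 8, 8, 10, 11, 13, 14, 18, 21, 21, 22, 28, 29, 30, 31, 38, 39]

[i=1,j=1] A[i]=1<=B[j]=8 take 1 → i++
[i=2,j=1] A[i]=8<=B[j]=8 take 8 → i++
[i=3,j=1] A[i]=10>B[j]=8 take 8 → j++
[i=3,j=2] A[i]=10<=B[j]=21 take 10 → i++
[i=4,j=2] A[i]=11<=B[j]=21 take 11 → i++
[i=5,j=2] A[i]=13<=B[j]=21 take 13 → i++
[i=6,j=2] A[i]=14<=B[j]=21 take 14 → i++
[i=7,j=2] A[i]=18<=B[j]=21 take 18 → i++
[i=8,j=2] A[i]=21<=B[j]=21 take 21 → i++
[i=9,j=2] A[i]=22>B[j]=21 take 21 → j++
[i=9,j=3] A[i]=22<=B[j]=29 take 22 → i++
[i=10,j=3] A[i]=28<=B[j]=29 take 28 → i++
[i=11,j=3] A[i]=31>B[j]=29 take 29 → j++
[i=11,j=4] A[i]=31>B[j]=30 take 30 → j++
[i=11,j=5] B done, take A[i]=31 → i++
[i=12,j=5] B done, take A[i]=38 → i++
[i=13,j=5] B done, take A[i]=39 → i++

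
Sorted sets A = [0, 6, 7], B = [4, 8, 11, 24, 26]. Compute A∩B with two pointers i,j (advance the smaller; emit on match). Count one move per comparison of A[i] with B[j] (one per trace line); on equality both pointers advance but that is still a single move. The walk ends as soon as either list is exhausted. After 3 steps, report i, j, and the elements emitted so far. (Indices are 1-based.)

i=3, j=2, emitted=[]

[i=1,j=1] 0<4 → i++
[i=2,j=1] 6>4 → j++
[i=2,j=2] 6<8 → i++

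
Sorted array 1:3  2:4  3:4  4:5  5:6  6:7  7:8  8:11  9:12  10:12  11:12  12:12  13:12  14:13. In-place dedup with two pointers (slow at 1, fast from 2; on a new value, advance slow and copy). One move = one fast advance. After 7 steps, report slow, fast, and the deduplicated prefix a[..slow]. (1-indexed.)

slow=7, fast=9, prefix=[3, 4, 5, 6, 7, 8, 11]

slow=1 fast=2: a[fast]=4≠a[slow]=3 write a[2]=4, slow++,fast++
slow=2 fast=3: a[fast]=4=a[slow] dup, fast++
slow=2 fast=4: a[fast]=5≠a[slow]=4 write a[3]=5, slow++,fast++
slow=3 fast=5: a[fast]=6≠a[slow]=5 write a[4]=6, slow++,fast++
slow=4 fast=6: a[fast]=7≠a[slow]=6 write a[5]=7, slow++,fast++
slow=5 fast=7: a[fast]=8≠a[slow]=7 write a[6]=8, slow++,fast++
slow=6 fast=8: a[fast]=11≠a[slow]=8 write a[7]=11, slow++,fast++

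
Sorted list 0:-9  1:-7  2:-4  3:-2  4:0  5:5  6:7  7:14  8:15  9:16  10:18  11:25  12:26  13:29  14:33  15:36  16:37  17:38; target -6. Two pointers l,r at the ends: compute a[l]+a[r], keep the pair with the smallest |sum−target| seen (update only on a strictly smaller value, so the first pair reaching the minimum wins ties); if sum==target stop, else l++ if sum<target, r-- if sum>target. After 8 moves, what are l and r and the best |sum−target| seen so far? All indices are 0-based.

l=0, r=9, best |Δ|=15

[0,17] -9+38=29 d=35 * → r--
[0,16] -9+37=28 d=34 * → r--
[0,15] -9+36=27 d=33 * → r--
[0,14] -9+33=24 d=30 * → r--
[0,13] -9+29=20 d=26 * → r--
[0,12] -9+26=17 d=23 * → r--
[0,11] -9+25=16 d=22 * → r--
[0,10] -9+18=9 d=15 * → r--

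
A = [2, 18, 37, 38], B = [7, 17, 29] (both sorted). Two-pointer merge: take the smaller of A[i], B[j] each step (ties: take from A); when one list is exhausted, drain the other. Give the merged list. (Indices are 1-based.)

[2, 7, 17, 18, 29, 37, 38]

[i=1,j=1] A[i]=2<=B[j]=7 take 2 → i++
[i=2,j=1] A[i]=18>B[j]=7 take 7 → j++
[i=2,j=2] A[i]=18>B[j]=17 take 17 → j++
[i=2,j=3] A[i]=18<=B[j]=29 take 18 → i++
[i=3,j=3] A[i]=37>B[j]=29 take 29 → j++
[i=3,j=4] B done, take A[i]=37 → i++
[i=4,j=4] B done, take A[i]=38 → i++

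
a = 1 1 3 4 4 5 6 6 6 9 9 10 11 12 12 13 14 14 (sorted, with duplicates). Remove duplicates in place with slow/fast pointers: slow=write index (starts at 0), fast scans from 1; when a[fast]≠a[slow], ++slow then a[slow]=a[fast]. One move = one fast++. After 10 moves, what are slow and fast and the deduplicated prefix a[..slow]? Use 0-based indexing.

slow=5, fast=11, prefix=[1, 3, 4, 5, 6, 9]

(s=0,f=1) a[fast]=1=a[slow] dup → fast++
(s=0,f=2) a[fast]=3≠a[slow]=1 write a[1]=3 → slow++,fast++
(s=1,f=3) a[fast]=4≠a[slow]=3 write a[2]=4 → slow++,fast++
(s=2,f=4) a[fast]=4=a[slow] dup → fast++
(s=2,f=5) a[fast]=5≠a[slow]=4 write a[3]=5 → slow++,fast++
(s=3,f=6) a[fast]=6≠a[slow]=5 write a[4]=6 → slow++,fast++
(s=4,f=7) a[fast]=6=a[slow] dup → fast++
(s=4,f=8) a[fast]=6=a[slow] dup → fast++
(s=4,f=9) a[fast]=9≠a[slow]=6 write a[5]=9 → slow++,fast++
(s=5,f=10) a[fast]=9=a[slow] dup → fast++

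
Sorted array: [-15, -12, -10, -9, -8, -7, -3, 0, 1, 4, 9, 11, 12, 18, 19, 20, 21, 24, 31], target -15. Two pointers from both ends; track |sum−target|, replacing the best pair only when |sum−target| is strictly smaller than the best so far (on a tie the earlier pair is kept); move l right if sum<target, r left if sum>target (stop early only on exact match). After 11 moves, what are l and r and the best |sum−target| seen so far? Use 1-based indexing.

l=1, r=8, best |Δ|=1

[1,19] -15+31=16 d=31 * → r--
[1,18] -15+24=9 d=24 * → r--
[1,17] -15+21=6 d=21 * → r--
[1,16] -15+20=5 d=20 * → r--
[1,15] -15+19=4 d=19 * → r--
[1,14] -15+18=3 d=18 * → r--
[1,13] -15+12=-3 d=12 * → r--
[1,12] -15+11=-4 d=11 * → r--
[1,11] -15+9=-6 d=9 * → r--
[1,10] -15+4=-11 d=4 * → r--
[1,9] -15+1=-14 d=1 * → r--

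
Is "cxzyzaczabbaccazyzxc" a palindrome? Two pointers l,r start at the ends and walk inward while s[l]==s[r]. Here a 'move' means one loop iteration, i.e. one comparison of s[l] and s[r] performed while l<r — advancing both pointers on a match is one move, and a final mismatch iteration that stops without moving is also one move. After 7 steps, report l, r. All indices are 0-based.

l=7, r=12

l=0 r=19: 'c'=='c', l++,r--
l=1 r=18: 'x'=='x', l++,r--
l=2 r=17: 'z'=='z', l++,r--
l=3 r=16: 'y'=='y', l++,r--
l=4 r=15: 'z'=='z', l++,r--
l=5 r=14: 'a'=='a', l++,r--
l=6 r=13: 'c'=='c', l++,r--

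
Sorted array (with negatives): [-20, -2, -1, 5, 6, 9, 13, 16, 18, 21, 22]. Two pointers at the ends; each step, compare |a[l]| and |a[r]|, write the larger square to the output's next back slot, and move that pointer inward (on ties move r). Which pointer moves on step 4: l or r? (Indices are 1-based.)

r

l=1 r=11: |-20|<=|22| out[11]=484, r--
l=1 r=10: |-20|<=|21| out[10]=441, r--
l=1 r=9: |-20|>|18| out[9]=400, l++
l=2 r=9: |-2|<=|18| out[8]=324, r--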